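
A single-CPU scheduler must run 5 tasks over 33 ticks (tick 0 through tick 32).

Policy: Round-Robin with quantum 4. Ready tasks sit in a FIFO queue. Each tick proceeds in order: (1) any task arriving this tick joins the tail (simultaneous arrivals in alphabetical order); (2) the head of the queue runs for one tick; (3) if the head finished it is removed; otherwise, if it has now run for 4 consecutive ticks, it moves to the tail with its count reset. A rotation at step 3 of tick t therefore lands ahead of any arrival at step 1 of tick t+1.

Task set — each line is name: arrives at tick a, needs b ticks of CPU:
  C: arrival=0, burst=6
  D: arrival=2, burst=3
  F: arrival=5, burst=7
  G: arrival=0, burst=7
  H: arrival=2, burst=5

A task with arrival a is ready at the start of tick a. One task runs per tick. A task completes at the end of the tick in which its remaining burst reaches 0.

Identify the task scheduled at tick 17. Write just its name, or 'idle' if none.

t=0: queue=[C,G] q_used=0 → run C
t=1: queue=[C,G] q_used=1 → run C
t=2: queue=[C,G,D,H] q_used=2 → run C
t=3: queue=[C,G,D,H] q_used=3 → run C
t=4: queue=[G,D,H,C] q_used=0 → run G
t=5: queue=[G,D,H,C,F] q_used=1 → run G
t=6: queue=[G,D,H,C,F] q_used=2 → run G
t=7: queue=[G,D,H,C,F] q_used=3 → run G
t=8: queue=[D,H,C,F,G] q_used=0 → run D
t=9: queue=[D,H,C,F,G] q_used=1 → run D
t=10: queue=[D,H,C,F,G] q_used=2 → run D
t=11: queue=[H,C,F,G] q_used=0 → run H
t=12: queue=[H,C,F,G] q_used=1 → run H
t=13: queue=[H,C,F,G] q_used=2 → run H
t=14: queue=[H,C,F,G] q_used=3 → run H
t=15: queue=[C,F,G,H] q_used=0 → run C
t=16: queue=[C,F,G,H] q_used=1 → run C
t=17: queue=[F,G,H] q_used=0 → run F
t=18: queue=[F,G,H] q_used=1 → run F
t=19: queue=[F,G,H] q_used=2 → run F
t=20: queue=[F,G,H] q_used=3 → run F
t=21: queue=[G,H,F] q_used=0 → run G
t=22: queue=[G,H,F] q_used=1 → run G
t=23: queue=[G,H,F] q_used=2 → run G
t=24: queue=[H,F] q_used=0 → run H
t=25: queue=[F] q_used=0 → run F
t=26: queue=[F] q_used=1 → run F
t=27: queue=[F] q_used=2 → run F
t=28: (idle)
t=29: (idle)
t=30: (idle)
t=31: (idle)
t=32: (idle)

running at tick 17 = F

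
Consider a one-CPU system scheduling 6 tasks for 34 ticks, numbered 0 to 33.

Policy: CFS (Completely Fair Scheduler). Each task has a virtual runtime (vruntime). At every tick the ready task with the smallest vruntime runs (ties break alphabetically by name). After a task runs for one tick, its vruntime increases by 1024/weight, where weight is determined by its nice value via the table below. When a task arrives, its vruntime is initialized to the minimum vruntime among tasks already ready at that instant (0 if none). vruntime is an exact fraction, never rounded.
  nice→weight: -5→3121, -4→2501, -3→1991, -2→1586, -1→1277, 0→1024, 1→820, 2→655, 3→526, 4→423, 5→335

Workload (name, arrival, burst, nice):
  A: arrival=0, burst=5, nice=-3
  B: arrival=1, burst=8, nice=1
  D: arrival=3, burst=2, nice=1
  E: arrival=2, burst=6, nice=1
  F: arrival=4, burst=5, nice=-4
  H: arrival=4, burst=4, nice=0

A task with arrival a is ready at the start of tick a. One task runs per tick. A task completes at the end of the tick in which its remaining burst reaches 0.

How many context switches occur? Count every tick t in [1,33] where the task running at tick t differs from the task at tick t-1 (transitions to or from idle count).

context switches = 28

t=0: vr[A=0] → run A
t=1: vr[A=1024/1991 B=1024/1991] → run A
t=2: vr[A=2048/1991 B=1024/1991 E=1024/1991] → run B
t=3: vr[A=2048/1991 B=719616/408155 D=1024/1991 E=1024/1991] → run D
t=4: vr[A=2048/1991 B=719616/408155 D=719616/408155 E=1024/1991 F=1024/1991 H=1024/1991] → run E
t=5: vr[A=2048/1991 B=719616/408155 D=719616/408155 E=719616/408155 F=1024/1991 H=1024/1991] → run F
t=6: vr[A=2048/1991 B=719616/408155 D=719616/408155 E=719616/408155 F=4599808/4979491 H=1024/1991] → run H
t=7: vr[A=2048/1991 B=719616/408155 D=719616/408155 E=719616/408155 F=4599808/4979491 H=3015/1991] → run F
t=8: vr[A=2048/1991 B=719616/408155 D=719616/408155 E=719616/408155 F=6638592/4979491 H=3015/1991] → run A
t=9: vr[A=3072/1991 B=719616/408155 D=719616/408155 E=719616/408155 F=6638592/4979491 H=3015/1991] → run F
t=10: vr[A=3072/1991 B=719616/408155 D=719616/408155 E=719616/408155 F=8677376/4979491 H=3015/1991] → run H
t=11: vr[A=3072/1991 B=719616/408155 D=719616/408155 E=719616/408155 F=8677376/4979491 H=5006/1991] → run A
t=12: vr[A=4096/1991 B=719616/408155 D=719616/408155 E=719616/408155 F=8677376/4979491 H=5006/1991] → run F
t=13: vr[A=4096/1991 B=719616/408155 D=719616/408155 E=719616/408155 F=10716160/4979491 H=5006/1991] → run B
t=14: vr[A=4096/1991 B=1229312/408155 D=719616/408155 E=719616/408155 F=10716160/4979491 H=5006/1991] → run D
t=15: vr[A=4096/1991 B=1229312/408155 E=719616/408155 F=10716160/4979491 H=5006/1991] → run E
t=16: vr[A=4096/1991 B=1229312/408155 E=1229312/408155 F=10716160/4979491 H=5006/1991] → run A
t=17: vr[B=1229312/408155 E=1229312/408155 F=10716160/4979491 H=5006/1991] → run F
t=18: vr[B=1229312/408155 E=1229312/408155 H=5006/1991] → run H
t=19: vr[B=1229312/408155 E=1229312/408155 H=6997/1991] → run B
t=20: vr[B=1739008/408155 E=1229312/408155 H=6997/1991] → run E
t=21: vr[B=1739008/408155 E=1739008/408155 H=6997/1991] → run H
t=22: vr[B=1739008/408155 E=1739008/408155] → run B
t=23: vr[B=2248704/408155 E=1739008/408155] → run E
t=24: vr[B=2248704/408155 E=2248704/408155] → run B
t=25: vr[B=551680/81631 E=2248704/408155] → run E
t=26: vr[B=551680/81631 E=551680/81631] → run B
t=27: vr[B=3268096/408155 E=551680/81631] → run E
t=28: vr[B=3268096/408155] → run B
t=29: vr[B=3777792/408155] → run B
t=30: (idle)
t=31: (idle)
t=32: (idle)
t=33: (idle)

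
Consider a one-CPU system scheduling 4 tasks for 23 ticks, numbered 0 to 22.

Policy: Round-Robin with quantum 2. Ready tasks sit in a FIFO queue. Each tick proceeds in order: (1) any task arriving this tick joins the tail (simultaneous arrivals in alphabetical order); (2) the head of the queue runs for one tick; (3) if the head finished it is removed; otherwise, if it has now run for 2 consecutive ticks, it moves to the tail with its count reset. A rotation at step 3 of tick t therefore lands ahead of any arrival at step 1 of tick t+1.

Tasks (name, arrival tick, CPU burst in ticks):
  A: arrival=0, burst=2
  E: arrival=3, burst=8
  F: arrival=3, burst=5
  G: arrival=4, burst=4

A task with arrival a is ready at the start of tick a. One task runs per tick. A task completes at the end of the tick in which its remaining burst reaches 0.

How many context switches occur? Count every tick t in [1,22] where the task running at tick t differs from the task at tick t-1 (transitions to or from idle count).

t=0: queue=[A] q_used=0 → run A
t=1: queue=[A] q_used=1 → run A
t=2: (idle)
t=3: queue=[E,F] q_used=0 → run E
t=4: queue=[E,F,G] q_used=1 → run E
t=5: queue=[F,G,E] q_used=0 → run F
t=6: queue=[F,G,E] q_used=1 → run F
t=7: queue=[G,E,F] q_used=0 → run G
t=8: queue=[G,E,F] q_used=1 → run G
t=9: queue=[E,F,G] q_used=0 → run E
t=10: queue=[E,F,G] q_used=1 → run E
t=11: queue=[F,G,E] q_used=0 → run F
t=12: queue=[F,G,E] q_used=1 → run F
t=13: queue=[G,E,F] q_used=0 → run G
t=14: queue=[G,E,F] q_used=1 → run G
t=15: queue=[E,F] q_used=0 → run E
t=16: queue=[E,F] q_used=1 → run E
t=17: queue=[F,E] q_used=0 → run F
t=18: queue=[E] q_used=0 → run E
t=19: queue=[E] q_used=1 → run E
t=20: (idle)
t=21: (idle)
t=22: (idle)

context switches = 11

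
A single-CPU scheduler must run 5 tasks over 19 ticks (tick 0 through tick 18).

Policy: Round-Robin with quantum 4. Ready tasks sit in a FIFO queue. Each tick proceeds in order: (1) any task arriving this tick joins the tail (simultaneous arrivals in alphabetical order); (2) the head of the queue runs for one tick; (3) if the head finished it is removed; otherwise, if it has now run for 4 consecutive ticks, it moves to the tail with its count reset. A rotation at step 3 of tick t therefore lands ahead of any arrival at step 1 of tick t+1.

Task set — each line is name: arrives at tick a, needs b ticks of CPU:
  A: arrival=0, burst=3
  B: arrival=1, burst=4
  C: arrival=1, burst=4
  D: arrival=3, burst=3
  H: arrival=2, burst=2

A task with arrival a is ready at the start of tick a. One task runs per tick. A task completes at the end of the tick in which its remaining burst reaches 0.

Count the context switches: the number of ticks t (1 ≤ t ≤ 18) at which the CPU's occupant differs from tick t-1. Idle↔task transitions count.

context switches = 5

t=0: queue=[A] q_used=0 → run A
t=1: queue=[A,B,C] q_used=1 → run A
t=2: queue=[A,B,C,H] q_used=2 → run A
t=3: queue=[B,C,H,D] q_used=0 → run B
t=4: queue=[B,C,H,D] q_used=1 → run B
t=5: queue=[B,C,H,D] q_used=2 → run B
t=6: queue=[B,C,H,D] q_used=3 → run B
t=7: queue=[C,H,D] q_used=0 → run C
t=8: queue=[C,H,D] q_used=1 → run C
t=9: queue=[C,H,D] q_used=2 → run C
t=10: queue=[C,H,D] q_used=3 → run C
t=11: queue=[H,D] q_used=0 → run H
t=12: queue=[H,D] q_used=1 → run H
t=13: queue=[D] q_used=0 → run D
t=14: queue=[D] q_used=1 → run D
t=15: queue=[D] q_used=2 → run D
t=16: (idle)
t=17: (idle)
t=18: (idle)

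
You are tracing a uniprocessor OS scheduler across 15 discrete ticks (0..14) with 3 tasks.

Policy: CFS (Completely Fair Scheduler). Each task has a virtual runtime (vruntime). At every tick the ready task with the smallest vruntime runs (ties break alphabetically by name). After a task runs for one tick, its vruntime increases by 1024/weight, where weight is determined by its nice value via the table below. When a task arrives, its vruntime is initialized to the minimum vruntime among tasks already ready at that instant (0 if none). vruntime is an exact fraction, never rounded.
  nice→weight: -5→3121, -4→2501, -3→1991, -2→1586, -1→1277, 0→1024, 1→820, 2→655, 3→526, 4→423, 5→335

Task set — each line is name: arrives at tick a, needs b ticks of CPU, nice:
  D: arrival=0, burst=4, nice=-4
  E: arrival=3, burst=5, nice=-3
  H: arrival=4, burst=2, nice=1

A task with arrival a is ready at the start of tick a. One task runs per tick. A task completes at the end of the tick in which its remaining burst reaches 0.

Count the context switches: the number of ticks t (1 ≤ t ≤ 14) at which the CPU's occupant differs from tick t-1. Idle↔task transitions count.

context switches = 6

t=0: vr[D=0] → run D
t=1: vr[D=1024/2501] → run D
t=2: vr[D=2048/2501] → run D
t=3: vr[D=3072/2501 E=3072/2501] → run D
t=4: vr[E=3072/2501 H=3072/2501] → run E
t=5: vr[E=8677376/4979491 H=3072/2501] → run H
t=6: vr[E=8677376/4979491 H=30976/12505] → run E
t=7: vr[E=11238400/4979491 H=30976/12505] → run E
t=8: vr[E=13799424/4979491 H=30976/12505] → run H
t=9: vr[E=13799424/4979491] → run E
t=10: vr[E=16360448/4979491] → run E
t=11: (idle)
t=12: (idle)
t=13: (idle)
t=14: (idle)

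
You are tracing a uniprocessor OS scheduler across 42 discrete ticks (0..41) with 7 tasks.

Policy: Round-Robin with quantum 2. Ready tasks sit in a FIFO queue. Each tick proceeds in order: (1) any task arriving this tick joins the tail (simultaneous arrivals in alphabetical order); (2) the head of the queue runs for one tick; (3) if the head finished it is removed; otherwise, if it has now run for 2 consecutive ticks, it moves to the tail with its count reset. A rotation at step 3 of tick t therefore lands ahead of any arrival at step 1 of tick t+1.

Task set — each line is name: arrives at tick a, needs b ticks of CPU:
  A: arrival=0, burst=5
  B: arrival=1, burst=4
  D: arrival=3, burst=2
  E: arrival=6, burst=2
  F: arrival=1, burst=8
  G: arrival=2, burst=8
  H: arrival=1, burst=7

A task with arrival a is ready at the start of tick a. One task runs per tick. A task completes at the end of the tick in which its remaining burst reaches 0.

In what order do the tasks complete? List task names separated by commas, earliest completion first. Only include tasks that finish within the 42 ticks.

t=0: queue=[A] q_used=0 → run A
t=1: queue=[A,B,F,H] q_used=1 → run A
t=2: queue=[B,F,H,A,G] q_used=0 → run B
t=3: queue=[B,F,H,A,G,D] q_used=1 → run B
t=4: queue=[F,H,A,G,D,B] q_used=0 → run F
t=5: queue=[F,H,A,G,D,B] q_used=1 → run F
t=6: queue=[H,A,G,D,B,F,E] q_used=0 → run H
t=7: queue=[H,A,G,D,B,F,E] q_used=1 → run H
t=8: queue=[A,G,D,B,F,E,H] q_used=0 → run A
t=9: queue=[A,G,D,B,F,E,H] q_used=1 → run A
t=10: queue=[G,D,B,F,E,H,A] q_used=0 → run G
t=11: queue=[G,D,B,F,E,H,A] q_used=1 → run G
t=12: queue=[D,B,F,E,H,A,G] q_used=0 → run D
t=13: queue=[D,B,F,E,H,A,G] q_used=1 → run D
t=14: queue=[B,F,E,H,A,G] q_used=0 → run B
t=15: queue=[B,F,E,H,A,G] q_used=1 → run B
t=16: queue=[F,E,H,A,G] q_used=0 → run F
t=17: queue=[F,E,H,A,G] q_used=1 → run F
t=18: queue=[E,H,A,G,F] q_used=0 → run E
t=19: queue=[E,H,A,G,F] q_used=1 → run E
t=20: queue=[H,A,G,F] q_used=0 → run H
t=21: queue=[H,A,G,F] q_used=1 → run H
t=22: queue=[A,G,F,H] q_used=0 → run A
t=23: queue=[G,F,H] q_used=0 → run G
t=24: queue=[G,F,H] q_used=1 → run G
t=25: queue=[F,H,G] q_used=0 → run F
t=26: queue=[F,H,G] q_used=1 → run F
t=27: queue=[H,G,F] q_used=0 → run H
t=28: queue=[H,G,F] q_used=1 → run H
t=29: queue=[G,F,H] q_used=0 → run G
t=30: queue=[G,F,H] q_used=1 → run G
t=31: queue=[F,H,G] q_used=0 → run F
t=32: queue=[F,H,G] q_used=1 → run F
t=33: queue=[H,G] q_used=0 → run H
t=34: queue=[G] q_used=0 → run G
t=35: queue=[G] q_used=1 → run G
t=36: (idle)
t=37: (idle)
t=38: (idle)
t=39: (idle)
t=40: (idle)
t=41: (idle)

completion order = D, B, E, A, F, H, G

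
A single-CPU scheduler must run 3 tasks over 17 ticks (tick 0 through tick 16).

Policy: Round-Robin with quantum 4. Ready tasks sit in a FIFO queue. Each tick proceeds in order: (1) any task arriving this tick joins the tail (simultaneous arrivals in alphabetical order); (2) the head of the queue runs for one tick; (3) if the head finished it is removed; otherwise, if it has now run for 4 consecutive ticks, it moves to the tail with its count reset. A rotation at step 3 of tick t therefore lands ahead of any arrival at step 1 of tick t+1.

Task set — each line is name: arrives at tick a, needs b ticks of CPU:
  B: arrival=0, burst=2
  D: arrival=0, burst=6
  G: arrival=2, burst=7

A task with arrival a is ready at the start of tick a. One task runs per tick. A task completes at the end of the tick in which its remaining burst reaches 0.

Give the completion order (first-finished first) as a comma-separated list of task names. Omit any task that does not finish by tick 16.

t=0: queue=[B,D] q_used=0 → run B
t=1: queue=[B,D] q_used=1 → run B
t=2: queue=[D,G] q_used=0 → run D
t=3: queue=[D,G] q_used=1 → run D
t=4: queue=[D,G] q_used=2 → run D
t=5: queue=[D,G] q_used=3 → run D
t=6: queue=[G,D] q_used=0 → run G
t=7: queue=[G,D] q_used=1 → run G
t=8: queue=[G,D] q_used=2 → run G
t=9: queue=[G,D] q_used=3 → run G
t=10: queue=[D,G] q_used=0 → run D
t=11: queue=[D,G] q_used=1 → run D
t=12: queue=[G] q_used=0 → run G
t=13: queue=[G] q_used=1 → run G
t=14: queue=[G] q_used=2 → run G
t=15: (idle)
t=16: (idle)

completion order = B, D, G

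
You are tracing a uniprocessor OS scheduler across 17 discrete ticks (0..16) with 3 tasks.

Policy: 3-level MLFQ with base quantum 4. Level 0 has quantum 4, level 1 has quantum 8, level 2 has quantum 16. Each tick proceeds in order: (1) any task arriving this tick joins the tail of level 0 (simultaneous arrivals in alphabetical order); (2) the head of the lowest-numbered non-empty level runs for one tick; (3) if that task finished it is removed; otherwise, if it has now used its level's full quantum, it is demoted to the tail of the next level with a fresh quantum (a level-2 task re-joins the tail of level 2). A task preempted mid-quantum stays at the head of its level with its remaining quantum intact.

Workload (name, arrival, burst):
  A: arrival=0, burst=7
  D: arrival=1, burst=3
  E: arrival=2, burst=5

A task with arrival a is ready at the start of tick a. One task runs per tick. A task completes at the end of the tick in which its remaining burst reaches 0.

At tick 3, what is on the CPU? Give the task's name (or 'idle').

t=0: L0/L1/L2 = A/-/- → run A
t=1: L0/L1/L2 = AD/-/- → run A
t=2: L0/L1/L2 = ADE/-/- → run A
t=3: L0/L1/L2 = ADE/-/- → run A
t=4: L0/L1/L2 = DE/A/- → run D
t=5: L0/L1/L2 = DE/A/- → run D
t=6: L0/L1/L2 = DE/A/- → run D
t=7: L0/L1/L2 = E/A/- → run E
t=8: L0/L1/L2 = E/A/- → run E
t=9: L0/L1/L2 = E/A/- → run E
t=10: L0/L1/L2 = E/A/- → run E
t=11: L0/L1/L2 = -/AE/- → run A
t=12: L0/L1/L2 = -/AE/- → run A
t=13: L0/L1/L2 = -/AE/- → run A
t=14: L0/L1/L2 = -/E/- → run E
t=15: (idle)
t=16: (idle)

running at tick 3 = A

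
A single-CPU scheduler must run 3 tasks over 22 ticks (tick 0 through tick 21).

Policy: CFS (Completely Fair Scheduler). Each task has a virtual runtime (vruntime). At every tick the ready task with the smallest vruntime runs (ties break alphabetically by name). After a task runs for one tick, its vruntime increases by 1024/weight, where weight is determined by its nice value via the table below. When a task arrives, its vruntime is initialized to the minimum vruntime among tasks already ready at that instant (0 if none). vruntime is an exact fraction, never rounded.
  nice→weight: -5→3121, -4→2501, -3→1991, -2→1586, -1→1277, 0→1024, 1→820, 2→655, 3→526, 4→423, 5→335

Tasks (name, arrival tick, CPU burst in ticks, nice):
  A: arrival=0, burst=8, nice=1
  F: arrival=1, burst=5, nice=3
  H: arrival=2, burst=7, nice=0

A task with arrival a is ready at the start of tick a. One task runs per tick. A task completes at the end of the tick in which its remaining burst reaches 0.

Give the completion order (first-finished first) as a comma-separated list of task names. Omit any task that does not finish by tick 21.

completion order = H, A, F

t=0: vr[A=0] → run A
t=1: vr[A=256/205 F=256/205] → run A
t=2: vr[A=512/205 F=256/205 H=256/205] → run F
t=3: vr[A=512/205 F=172288/53915 H=256/205] → run H
t=4: vr[A=512/205 F=172288/53915 H=461/205] → run H
t=5: vr[A=512/205 F=172288/53915 H=666/205] → run A
t=6: vr[A=768/205 F=172288/53915 H=666/205] → run F
t=7: vr[A=768/205 F=277248/53915 H=666/205] → run H
t=8: vr[A=768/205 F=277248/53915 H=871/205] → run A
t=9: vr[A=1024/205 F=277248/53915 H=871/205] → run H
t=10: vr[A=1024/205 F=277248/53915 H=1076/205] → run A
t=11: vr[A=256/41 F=277248/53915 H=1076/205] → run F
t=12: vr[A=256/41 F=382208/53915 H=1076/205] → run H
t=13: vr[A=256/41 F=382208/53915 H=1281/205] → run A
t=14: vr[A=1536/205 F=382208/53915 H=1281/205] → run H
t=15: vr[A=1536/205 F=382208/53915 H=1486/205] → run F
t=16: vr[A=1536/205 F=487168/53915 H=1486/205] → run H
t=17: vr[A=1536/205 F=487168/53915] → run A
t=18: vr[A=1792/205 F=487168/53915] → run A
t=19: vr[F=487168/53915] → run F
t=20: (idle)
t=21: (idle)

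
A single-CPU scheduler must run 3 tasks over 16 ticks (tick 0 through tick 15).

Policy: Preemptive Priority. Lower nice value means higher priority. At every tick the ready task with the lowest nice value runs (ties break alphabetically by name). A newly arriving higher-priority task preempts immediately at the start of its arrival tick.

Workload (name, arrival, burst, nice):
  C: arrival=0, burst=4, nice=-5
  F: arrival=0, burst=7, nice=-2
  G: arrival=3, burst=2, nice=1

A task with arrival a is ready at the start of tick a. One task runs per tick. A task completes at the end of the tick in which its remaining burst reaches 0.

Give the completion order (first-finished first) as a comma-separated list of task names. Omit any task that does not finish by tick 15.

completion order = C, F, G

t=0: ready={C,F} → run C
t=1: ready={C,F} → run C
t=2: ready={C,F} → run C
t=3: ready={C,F,G} → run C
t=4: ready={F,G} → run F
t=5: ready={F,G} → run F
t=6: ready={F,G} → run F
t=7: ready={F,G} → run F
t=8: ready={F,G} → run F
t=9: ready={F,G} → run F
t=10: ready={F,G} → run F
t=11: ready={G} → run G
t=12: ready={G} → run G
t=13: (idle)
t=14: (idle)
t=15: (idle)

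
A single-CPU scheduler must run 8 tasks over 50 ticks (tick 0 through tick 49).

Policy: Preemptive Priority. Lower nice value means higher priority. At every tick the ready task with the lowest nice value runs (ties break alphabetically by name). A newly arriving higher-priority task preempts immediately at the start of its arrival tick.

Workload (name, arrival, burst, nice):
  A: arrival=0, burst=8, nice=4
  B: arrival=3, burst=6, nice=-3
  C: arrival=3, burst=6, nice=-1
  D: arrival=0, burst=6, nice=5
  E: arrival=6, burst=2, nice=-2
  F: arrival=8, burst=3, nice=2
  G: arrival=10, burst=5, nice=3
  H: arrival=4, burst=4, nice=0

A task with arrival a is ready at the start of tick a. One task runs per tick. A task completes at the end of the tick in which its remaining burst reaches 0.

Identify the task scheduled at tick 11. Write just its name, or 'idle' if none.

t=0: ready={A,D} → run A
t=1: ready={A,D} → run A
t=2: ready={A,D} → run A
t=3: ready={A,B,C,D} → run B
t=4: ready={A,B,C,D,H} → run B
t=5: ready={A,B,C,D,H} → run B
t=6: ready={A,B,C,D,E,H} → run B
t=7: ready={A,B,C,D,E,H} → run B
t=8: ready={A,B,C,D,E,F,H} → run B
t=9: ready={A,C,D,E,F,H} → run E
t=10: ready={A,C,D,E,F,G,H} → run E
t=11: ready={A,C,D,F,G,H} → run C
t=12: ready={A,C,D,F,G,H} → run C
t=13: ready={A,C,D,F,G,H} → run C
t=14: ready={A,C,D,F,G,H} → run C
t=15: ready={A,C,D,F,G,H} → run C
t=16: ready={A,C,D,F,G,H} → run C
t=17: ready={A,D,F,G,H} → run H
t=18: ready={A,D,F,G,H} → run H
t=19: ready={A,D,F,G,H} → run H
t=20: ready={A,D,F,G,H} → run H
t=21: ready={A,D,F,G} → run F
t=22: ready={A,D,F,G} → run F
t=23: ready={A,D,F,G} → run F
t=24: ready={A,D,G} → run G
t=25: ready={A,D,G} → run G
t=26: ready={A,D,G} → run G
t=27: ready={A,D,G} → run G
t=28: ready={A,D,G} → run G
t=29: ready={A,D} → run A
t=30: ready={A,D} → run A
t=31: ready={A,D} → run A
t=32: ready={A,D} → run A
t=33: ready={A,D} → run A
t=34: ready={D} → run D
t=35: ready={D} → run D
t=36: ready={D} → run D
t=37: ready={D} → run D
t=38: ready={D} → run D
t=39: ready={D} → run D
t=40: (idle)
t=41: (idle)
t=42: (idle)
t=43: (idle)
t=44: (idle)
t=45: (idle)
t=46: (idle)
t=47: (idle)
t=48: (idle)
t=49: (idle)

running at tick 11 = C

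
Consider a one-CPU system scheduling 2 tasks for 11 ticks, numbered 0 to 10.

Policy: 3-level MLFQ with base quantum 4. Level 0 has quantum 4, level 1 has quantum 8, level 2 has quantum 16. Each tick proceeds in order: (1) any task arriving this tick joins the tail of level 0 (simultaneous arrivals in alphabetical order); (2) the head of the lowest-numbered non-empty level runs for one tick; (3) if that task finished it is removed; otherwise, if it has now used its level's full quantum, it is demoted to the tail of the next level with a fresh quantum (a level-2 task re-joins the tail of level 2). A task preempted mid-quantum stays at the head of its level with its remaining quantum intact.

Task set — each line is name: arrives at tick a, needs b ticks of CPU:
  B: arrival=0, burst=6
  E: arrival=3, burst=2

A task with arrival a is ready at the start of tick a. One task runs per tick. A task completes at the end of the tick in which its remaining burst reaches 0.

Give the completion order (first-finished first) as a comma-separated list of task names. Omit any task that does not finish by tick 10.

completion order = E, B

t=0: L0/L1/L2 = B/-/- → run B
t=1: L0/L1/L2 = B/-/- → run B
t=2: L0/L1/L2 = B/-/- → run B
t=3: L0/L1/L2 = BE/-/- → run B
t=4: L0/L1/L2 = E/B/- → run E
t=5: L0/L1/L2 = E/B/- → run E
t=6: L0/L1/L2 = -/B/- → run B
t=7: L0/L1/L2 = -/B/- → run B
t=8: (idle)
t=9: (idle)
t=10: (idle)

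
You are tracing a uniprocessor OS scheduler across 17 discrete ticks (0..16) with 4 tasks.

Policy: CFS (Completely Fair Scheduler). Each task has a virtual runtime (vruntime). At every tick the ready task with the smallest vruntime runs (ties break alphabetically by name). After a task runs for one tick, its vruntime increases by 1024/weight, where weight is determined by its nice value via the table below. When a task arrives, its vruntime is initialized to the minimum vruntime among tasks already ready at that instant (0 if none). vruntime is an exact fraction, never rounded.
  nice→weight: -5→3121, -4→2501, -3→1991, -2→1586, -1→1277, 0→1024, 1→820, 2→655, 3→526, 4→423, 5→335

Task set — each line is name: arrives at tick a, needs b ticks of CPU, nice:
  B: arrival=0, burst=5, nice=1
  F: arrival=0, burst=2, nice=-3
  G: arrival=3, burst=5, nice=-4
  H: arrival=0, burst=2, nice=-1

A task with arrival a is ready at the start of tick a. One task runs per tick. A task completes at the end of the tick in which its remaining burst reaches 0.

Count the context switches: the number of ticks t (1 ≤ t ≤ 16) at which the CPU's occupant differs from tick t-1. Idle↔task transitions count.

context switches = 10

t=0: vr[B=0 F=0 H=0] → run B
t=1: vr[B=256/205 F=0 H=0] → run F
t=2: vr[B=256/205 F=1024/1991 H=0] → run H
t=3: vr[B=256/205 F=1024/1991 G=1024/1991 H=1024/1277] → run F
t=4: vr[B=256/205 G=1024/1991 H=1024/1277] → run G
t=5: vr[B=256/205 G=4599808/4979491 H=1024/1277] → run H
t=6: vr[B=256/205 G=4599808/4979491] → run G
t=7: vr[B=256/205 G=6638592/4979491] → run B
t=8: vr[B=512/205 G=6638592/4979491] → run G
t=9: vr[B=512/205 G=8677376/4979491] → run G
t=10: vr[B=512/205 G=10716160/4979491] → run G
t=11: vr[B=512/205] → run B
t=12: vr[B=768/205] → run B
t=13: vr[B=1024/205] → run B
t=14: (idle)
t=15: (idle)
t=16: (idle)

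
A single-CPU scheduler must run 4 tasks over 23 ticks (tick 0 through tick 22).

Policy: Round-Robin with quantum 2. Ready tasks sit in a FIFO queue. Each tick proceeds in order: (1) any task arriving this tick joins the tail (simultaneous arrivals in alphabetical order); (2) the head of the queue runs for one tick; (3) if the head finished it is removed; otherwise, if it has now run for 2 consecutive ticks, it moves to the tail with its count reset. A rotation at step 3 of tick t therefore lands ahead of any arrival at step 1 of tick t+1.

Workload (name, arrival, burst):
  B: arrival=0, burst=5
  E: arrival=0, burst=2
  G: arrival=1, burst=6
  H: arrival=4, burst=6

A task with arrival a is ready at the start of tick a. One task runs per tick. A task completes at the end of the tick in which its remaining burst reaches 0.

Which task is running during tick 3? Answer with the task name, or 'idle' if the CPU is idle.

running at tick 3 = E

t=0: queue=[B,E] q_used=0 → run B
t=1: queue=[B,E,G] q_used=1 → run B
t=2: queue=[E,G,B] q_used=0 → run E
t=3: queue=[E,G,B] q_used=1 → run E
t=4: queue=[G,B,H] q_used=0 → run G
t=5: queue=[G,B,H] q_used=1 → run G
t=6: queue=[B,H,G] q_used=0 → run B
t=7: queue=[B,H,G] q_used=1 → run B
t=8: queue=[H,G,B] q_used=0 → run H
t=9: queue=[H,G,B] q_used=1 → run H
t=10: queue=[G,B,H] q_used=0 → run G
t=11: queue=[G,B,H] q_used=1 → run G
t=12: queue=[B,H,G] q_used=0 → run B
t=13: queue=[H,G] q_used=0 → run H
t=14: queue=[H,G] q_used=1 → run H
t=15: queue=[G,H] q_used=0 → run G
t=16: queue=[G,H] q_used=1 → run G
t=17: queue=[H] q_used=0 → run H
t=18: queue=[H] q_used=1 → run H
t=19: (idle)
t=20: (idle)
t=21: (idle)
t=22: (idle)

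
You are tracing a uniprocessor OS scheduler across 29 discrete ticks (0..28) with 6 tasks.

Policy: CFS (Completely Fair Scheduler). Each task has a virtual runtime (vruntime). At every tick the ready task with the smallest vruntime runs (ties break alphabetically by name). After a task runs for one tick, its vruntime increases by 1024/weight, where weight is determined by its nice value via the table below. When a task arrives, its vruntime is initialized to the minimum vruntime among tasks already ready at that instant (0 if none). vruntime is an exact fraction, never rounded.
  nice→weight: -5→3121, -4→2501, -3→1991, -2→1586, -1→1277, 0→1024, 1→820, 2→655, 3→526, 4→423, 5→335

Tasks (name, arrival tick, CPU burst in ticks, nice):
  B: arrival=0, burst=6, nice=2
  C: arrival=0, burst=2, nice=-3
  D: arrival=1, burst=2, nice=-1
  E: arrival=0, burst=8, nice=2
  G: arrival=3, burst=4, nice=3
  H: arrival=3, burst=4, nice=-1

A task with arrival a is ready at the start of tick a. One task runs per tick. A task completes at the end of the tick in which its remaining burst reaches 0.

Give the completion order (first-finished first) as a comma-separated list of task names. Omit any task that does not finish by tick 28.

completion order = C, D, H, G, B, E

t=0: vr[B=0 C=0 E=0] → run B
t=1: vr[B=1024/655 C=0 D=0 E=0] → run C
t=2: vr[B=1024/655 C=1024/1991 D=0 E=0] → run D
t=3: vr[B=1024/655 C=1024/1991 D=1024/1277 E=0 G=0 H=0] → run E
t=4: vr[B=1024/655 C=1024/1991 D=1024/1277 E=1024/655 G=0 H=0] → run G
t=5: vr[B=1024/655 C=1024/1991 D=1024/1277 E=1024/655 G=512/263 H=0] → run H
t=6: vr[B=1024/655 C=1024/1991 D=1024/1277 E=1024/655 G=512/263 H=1024/1277] → run C
t=7: vr[B=1024/655 D=1024/1277 E=1024/655 G=512/263 H=1024/1277] → run D
t=8: vr[B=1024/655 E=1024/655 G=512/263 H=1024/1277] → run H
t=9: vr[B=1024/655 E=1024/655 G=512/263 H=2048/1277] → run B
t=10: vr[B=2048/655 E=1024/655 G=512/263 H=2048/1277] → run E
t=11: vr[B=2048/655 E=2048/655 G=512/263 H=2048/1277] → run H
t=12: vr[B=2048/655 E=2048/655 G=512/263 H=3072/1277] → run G
t=13: vr[B=2048/655 E=2048/655 G=1024/263 H=3072/1277] → run H
t=14: vr[B=2048/655 E=2048/655 G=1024/263] → run B
t=15: vr[B=3072/655 E=2048/655 G=1024/263] → run E
t=16: vr[B=3072/655 E=3072/655 G=1024/263] → run G
t=17: vr[B=3072/655 E=3072/655 G=1536/263] → run B
t=18: vr[B=4096/655 E=3072/655 G=1536/263] → run E
t=19: vr[B=4096/655 E=4096/655 G=1536/263] → run G
t=20: vr[B=4096/655 E=4096/655] → run B
t=21: vr[B=1024/131 E=4096/655] → run E
t=22: vr[B=1024/131 E=1024/131] → run B
t=23: vr[E=1024/131] → run E
t=24: vr[E=6144/655] → run E
t=25: vr[E=7168/655] → run E
t=26: (idle)
t=27: (idle)
t=28: (idle)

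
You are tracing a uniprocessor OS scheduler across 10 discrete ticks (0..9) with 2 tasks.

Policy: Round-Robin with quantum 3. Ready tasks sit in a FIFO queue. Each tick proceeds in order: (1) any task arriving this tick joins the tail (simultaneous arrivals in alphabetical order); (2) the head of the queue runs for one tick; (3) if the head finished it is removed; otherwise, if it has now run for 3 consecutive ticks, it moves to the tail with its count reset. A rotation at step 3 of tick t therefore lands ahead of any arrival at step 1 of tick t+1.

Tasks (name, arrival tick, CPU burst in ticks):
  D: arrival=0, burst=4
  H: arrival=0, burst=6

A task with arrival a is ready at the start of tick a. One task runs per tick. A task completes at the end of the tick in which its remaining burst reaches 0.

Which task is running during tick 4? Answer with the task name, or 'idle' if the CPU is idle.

running at tick 4 = H

t=0: queue=[D,H] q_used=0 → run D
t=1: queue=[D,H] q_used=1 → run D
t=2: queue=[D,H] q_used=2 → run D
t=3: queue=[H,D] q_used=0 → run H
t=4: queue=[H,D] q_used=1 → run H
t=5: queue=[H,D] q_used=2 → run H
t=6: queue=[D,H] q_used=0 → run D
t=7: queue=[H] q_used=0 → run H
t=8: queue=[H] q_used=1 → run H
t=9: queue=[H] q_used=2 → run H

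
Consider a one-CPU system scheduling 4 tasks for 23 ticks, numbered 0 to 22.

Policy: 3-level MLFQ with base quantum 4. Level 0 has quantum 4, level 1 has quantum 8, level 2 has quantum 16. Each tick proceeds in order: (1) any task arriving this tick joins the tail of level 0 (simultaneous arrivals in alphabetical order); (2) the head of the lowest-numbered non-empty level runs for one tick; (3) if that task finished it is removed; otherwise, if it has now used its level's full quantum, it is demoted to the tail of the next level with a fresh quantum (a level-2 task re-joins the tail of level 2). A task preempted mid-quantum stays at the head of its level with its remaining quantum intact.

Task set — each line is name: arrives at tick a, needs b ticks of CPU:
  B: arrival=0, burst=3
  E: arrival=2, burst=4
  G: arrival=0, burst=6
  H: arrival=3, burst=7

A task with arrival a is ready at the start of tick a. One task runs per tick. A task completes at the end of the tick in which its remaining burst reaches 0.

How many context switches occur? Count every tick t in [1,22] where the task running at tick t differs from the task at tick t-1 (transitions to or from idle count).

t=0: L0/L1/L2 = BG/-/- → run B
t=1: L0/L1/L2 = BG/-/- → run B
t=2: L0/L1/L2 = BGE/-/- → run B
t=3: L0/L1/L2 = GEH/-/- → run G
t=4: L0/L1/L2 = GEH/-/- → run G
t=5: L0/L1/L2 = GEH/-/- → run G
t=6: L0/L1/L2 = GEH/-/- → run G
t=7: L0/L1/L2 = EH/G/- → run E
t=8: L0/L1/L2 = EH/G/- → run E
t=9: L0/L1/L2 = EH/G/- → run E
t=10: L0/L1/L2 = EH/G/- → run E
t=11: L0/L1/L2 = H/G/- → run H
t=12: L0/L1/L2 = H/G/- → run H
t=13: L0/L1/L2 = H/G/- → run H
t=14: L0/L1/L2 = H/G/- → run H
t=15: L0/L1/L2 = -/GH/- → run G
t=16: L0/L1/L2 = -/GH/- → run G
t=17: L0/L1/L2 = -/H/- → run H
t=18: L0/L1/L2 = -/H/- → run H
t=19: L0/L1/L2 = -/H/- → run H
t=20: (idle)
t=21: (idle)
t=22: (idle)

context switches = 6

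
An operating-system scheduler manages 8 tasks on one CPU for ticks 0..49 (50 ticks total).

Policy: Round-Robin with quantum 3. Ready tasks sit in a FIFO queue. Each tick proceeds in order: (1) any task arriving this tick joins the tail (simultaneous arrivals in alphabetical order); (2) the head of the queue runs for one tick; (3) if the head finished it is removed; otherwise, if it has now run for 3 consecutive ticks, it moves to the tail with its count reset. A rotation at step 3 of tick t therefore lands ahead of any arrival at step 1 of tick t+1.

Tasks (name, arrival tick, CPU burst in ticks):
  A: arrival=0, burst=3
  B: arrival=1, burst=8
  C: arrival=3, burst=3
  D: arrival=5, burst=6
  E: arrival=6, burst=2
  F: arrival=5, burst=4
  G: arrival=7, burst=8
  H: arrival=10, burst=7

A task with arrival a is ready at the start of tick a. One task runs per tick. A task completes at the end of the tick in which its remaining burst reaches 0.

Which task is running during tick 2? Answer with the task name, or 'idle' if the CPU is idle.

t=0: queue=[A] q_used=0 → run A
t=1: queue=[A,B] q_used=1 → run A
t=2: queue=[A,B] q_used=2 → run A
t=3: queue=[B,C] q_used=0 → run B
t=4: queue=[B,C] q_used=1 → run B
t=5: queue=[B,C,D,F] q_used=2 → run B
t=6: queue=[C,D,F,B,E] q_used=0 → run C
t=7: queue=[C,D,F,B,E,G] q_used=1 → run C
t=8: queue=[C,D,F,B,E,G] q_used=2 → run C
t=9: queue=[D,F,B,E,G] q_used=0 → run D
t=10: queue=[D,F,B,E,G,H] q_used=1 → run D
t=11: queue=[D,F,B,E,G,H] q_used=2 → run D
t=12: queue=[F,B,E,G,H,D] q_used=0 → run F
t=13: queue=[F,B,E,G,H,D] q_used=1 → run F
t=14: queue=[F,B,E,G,H,D] q_used=2 → run F
t=15: queue=[B,E,G,H,D,F] q_used=0 → run B
t=16: queue=[B,E,G,H,D,F] q_used=1 → run B
t=17: queue=[B,E,G,H,D,F] q_used=2 → run B
t=18: queue=[E,G,H,D,F,B] q_used=0 → run E
t=19: queue=[E,G,H,D,F,B] q_used=1 → run E
t=20: queue=[G,H,D,F,B] q_used=0 → run G
t=21: queue=[G,H,D,F,B] q_used=1 → run G
t=22: queue=[G,H,D,F,B] q_used=2 → run G
t=23: queue=[H,D,F,B,G] q_used=0 → run H
t=24: queue=[H,D,F,B,G] q_used=1 → run H
t=25: queue=[H,D,F,B,G] q_used=2 → run H
t=26: queue=[D,F,B,G,H] q_used=0 → run D
t=27: queue=[D,F,B,G,H] q_used=1 → run D
t=28: queue=[D,F,B,G,H] q_used=2 → run D
t=29: queue=[F,B,G,H] q_used=0 → run F
t=30: queue=[B,G,H] q_used=0 → run B
t=31: queue=[B,G,H] q_used=1 → run B
t=32: queue=[G,H] q_used=0 → run G
t=33: queue=[G,H] q_used=1 → run G
t=34: queue=[G,H] q_used=2 → run G
t=35: queue=[H,G] q_used=0 → run H
t=36: queue=[H,G] q_used=1 → run H
t=37: queue=[H,G] q_used=2 → run H
t=38: queue=[G,H] q_used=0 → run G
t=39: queue=[G,H] q_used=1 → run G
t=40: queue=[H] q_used=0 → run H
t=41: (idle)
t=42: (idle)
t=43: (idle)
t=44: (idle)
t=45: (idle)
t=46: (idle)
t=47: (idle)
t=48: (idle)
t=49: (idle)

running at tick 2 = A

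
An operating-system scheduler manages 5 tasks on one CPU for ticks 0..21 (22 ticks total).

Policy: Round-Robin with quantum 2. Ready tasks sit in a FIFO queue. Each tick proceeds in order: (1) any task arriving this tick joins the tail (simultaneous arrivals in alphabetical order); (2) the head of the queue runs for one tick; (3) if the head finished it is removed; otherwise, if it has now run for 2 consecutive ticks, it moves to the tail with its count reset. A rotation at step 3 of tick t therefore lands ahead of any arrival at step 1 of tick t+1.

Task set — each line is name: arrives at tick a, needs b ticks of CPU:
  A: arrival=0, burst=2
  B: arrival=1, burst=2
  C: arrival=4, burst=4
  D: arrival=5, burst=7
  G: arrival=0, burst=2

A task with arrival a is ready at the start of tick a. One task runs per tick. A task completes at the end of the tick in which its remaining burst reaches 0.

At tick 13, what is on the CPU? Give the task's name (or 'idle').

t=0: queue=[A,G] q_used=0 → run A
t=1: queue=[A,G,B] q_used=1 → run A
t=2: queue=[G,B] q_used=0 → run G
t=3: queue=[G,B] q_used=1 → run G
t=4: queue=[B,C] q_used=0 → run B
t=5: queue=[B,C,D] q_used=1 → run B
t=6: queue=[C,D] q_used=0 → run C
t=7: queue=[C,D] q_used=1 → run C
t=8: queue=[D,C] q_used=0 → run D
t=9: queue=[D,C] q_used=1 → run D
t=10: queue=[C,D] q_used=0 → run C
t=11: queue=[C,D] q_used=1 → run C
t=12: queue=[D] q_used=0 → run D
t=13: queue=[D] q_used=1 → run D
t=14: queue=[D] q_used=0 → run D
t=15: queue=[D] q_used=1 → run D
t=16: queue=[D] q_used=0 → run D
t=17: (idle)
t=18: (idle)
t=19: (idle)
t=20: (idle)
t=21: (idle)

running at tick 13 = D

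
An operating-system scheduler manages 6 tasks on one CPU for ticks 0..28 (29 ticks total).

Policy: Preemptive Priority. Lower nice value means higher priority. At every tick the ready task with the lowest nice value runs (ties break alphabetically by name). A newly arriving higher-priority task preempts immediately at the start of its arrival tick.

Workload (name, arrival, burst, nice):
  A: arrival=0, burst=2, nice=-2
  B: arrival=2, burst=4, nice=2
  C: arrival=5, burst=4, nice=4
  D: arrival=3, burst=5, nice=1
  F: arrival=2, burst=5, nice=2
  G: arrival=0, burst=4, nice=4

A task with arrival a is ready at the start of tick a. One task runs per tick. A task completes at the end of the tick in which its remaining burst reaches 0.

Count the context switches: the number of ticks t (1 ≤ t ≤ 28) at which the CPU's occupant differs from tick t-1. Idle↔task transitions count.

context switches = 7

t=0: ready={A,G} → run A
t=1: ready={A,G} → run A
t=2: ready={B,F,G} → run B
t=3: ready={B,D,F,G} → run D
t=4: ready={B,D,F,G} → run D
t=5: ready={B,C,D,F,G} → run D
t=6: ready={B,C,D,F,G} → run D
t=7: ready={B,C,D,F,G} → run D
t=8: ready={B,C,F,G} → run B
t=9: ready={B,C,F,G} → run B
t=10: ready={B,C,F,G} → run B
t=11: ready={C,F,G} → run F
t=12: ready={C,F,G} → run F
t=13: ready={C,F,G} → run F
t=14: ready={C,F,G} → run F
t=15: ready={C,F,G} → run F
t=16: ready={C,G} → run C
t=17: ready={C,G} → run C
t=18: ready={C,G} → run C
t=19: ready={C,G} → run C
t=20: ready={G} → run G
t=21: ready={G} → run G
t=22: ready={G} → run G
t=23: ready={G} → run G
t=24: (idle)
t=25: (idle)
t=26: (idle)
t=27: (idle)
t=28: (idle)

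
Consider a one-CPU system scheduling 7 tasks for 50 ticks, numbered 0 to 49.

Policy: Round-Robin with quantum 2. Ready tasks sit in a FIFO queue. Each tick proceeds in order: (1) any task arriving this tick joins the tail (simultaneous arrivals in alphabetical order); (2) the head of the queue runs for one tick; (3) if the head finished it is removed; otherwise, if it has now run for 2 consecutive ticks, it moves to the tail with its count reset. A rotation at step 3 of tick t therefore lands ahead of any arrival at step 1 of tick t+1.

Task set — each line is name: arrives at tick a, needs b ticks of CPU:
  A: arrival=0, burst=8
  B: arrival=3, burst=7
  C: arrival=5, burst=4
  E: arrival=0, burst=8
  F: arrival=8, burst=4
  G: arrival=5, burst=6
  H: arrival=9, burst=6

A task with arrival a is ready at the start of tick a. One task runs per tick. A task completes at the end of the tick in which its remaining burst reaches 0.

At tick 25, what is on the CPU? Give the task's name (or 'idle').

running at tick 25 = C

t=0: queue=[A,E] q_used=0 → run A
t=1: queue=[A,E] q_used=1 → run A
t=2: queue=[E,A] q_used=0 → run E
t=3: queue=[E,A,B] q_used=1 → run E
t=4: queue=[A,B,E] q_used=0 → run A
t=5: queue=[A,B,E,C,G] q_used=1 → run A
t=6: queue=[B,E,C,G,A] q_used=0 → run B
t=7: queue=[B,E,C,G,A] q_used=1 → run B
t=8: queue=[E,C,G,A,B,F] q_used=0 → run E
t=9: queue=[E,C,G,A,B,F,H] q_used=1 → run E
t=10: queue=[C,G,A,B,F,H,E] q_used=0 → run C
t=11: queue=[C,G,A,B,F,H,E] q_used=1 → run C
t=12: queue=[G,A,B,F,H,E,C] q_used=0 → run G
t=13: queue=[G,A,B,F,H,E,C] q_used=1 → run G
t=14: queue=[A,B,F,H,E,C,G] q_used=0 → run A
t=15: queue=[A,B,F,H,E,C,G] q_used=1 → run A
t=16: queue=[B,F,H,E,C,G,A] q_used=0 → run B
t=17: queue=[B,F,H,E,C,G,A] q_used=1 → run B
t=18: queue=[F,H,E,C,G,A,B] q_used=0 → run F
t=19: queue=[F,H,E,C,G,A,B] q_used=1 → run F
t=20: queue=[H,E,C,G,A,B,F] q_used=0 → run H
t=21: queue=[H,E,C,G,A,B,F] q_used=1 → run H
t=22: queue=[E,C,G,A,B,F,H] q_used=0 → run E
t=23: queue=[E,C,G,A,B,F,H] q_used=1 → run E
t=24: queue=[C,G,A,B,F,H,E] q_used=0 → run C
t=25: queue=[C,G,A,B,F,H,E] q_used=1 → run C
t=26: queue=[G,A,B,F,H,E] q_used=0 → run G
t=27: queue=[G,A,B,F,H,E] q_used=1 → run G
t=28: queue=[A,B,F,H,E,G] q_used=0 → run A
t=29: queue=[A,B,F,H,E,G] q_used=1 → run A
t=30: queue=[B,F,H,E,G] q_used=0 → run B
t=31: queue=[B,F,H,E,G] q_used=1 → run B
t=32: queue=[F,H,E,G,B] q_used=0 → run F
t=33: queue=[F,H,E,G,B] q_used=1 → run F
t=34: queue=[H,E,G,B] q_used=0 → run H
t=35: queue=[H,E,G,B] q_used=1 → run H
t=36: queue=[E,G,B,H] q_used=0 → run E
t=37: queue=[E,G,B,H] q_used=1 → run E
t=38: queue=[G,B,H] q_used=0 → run G
t=39: queue=[G,B,H] q_used=1 → run G
t=40: queue=[B,H] q_used=0 → run B
t=41: queue=[H] q_used=0 → run H
t=42: queue=[H] q_used=1 → run H
t=43: (idle)
t=44: (idle)
t=45: (idle)
t=46: (idle)
t=47: (idle)
t=48: (idle)
t=49: (idle)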